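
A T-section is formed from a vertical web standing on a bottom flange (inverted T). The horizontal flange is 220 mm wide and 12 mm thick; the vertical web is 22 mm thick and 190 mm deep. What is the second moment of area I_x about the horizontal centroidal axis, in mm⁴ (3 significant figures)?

Decompose the section into non-overlapping parts with the origin at the bottom-left of its bounding rectangle.
Flange: 220 × 12, A = 2 640 mm², y = 6 mm, Ī = 31 680 mm⁴.
Web: 22 × 190, A = 4 180 mm², y = 107 mm, Ī = 12 574 833 mm⁴.
Centroid: ȳ = ΣA·y / ΣA = 67.903 mm.
Transfer each piece to the horizontal centroidal axis using Ī + A·d² with d = y − 67.903:
  flange: d = -61.903 mm → contributes +10 148 185 mm⁴
  web: d = 39.097 mm → contributes +18 964 205 mm⁴
Total I = 29 112 389 mm⁴.

I_x ≈ 2.91 × 10⁷ mm⁴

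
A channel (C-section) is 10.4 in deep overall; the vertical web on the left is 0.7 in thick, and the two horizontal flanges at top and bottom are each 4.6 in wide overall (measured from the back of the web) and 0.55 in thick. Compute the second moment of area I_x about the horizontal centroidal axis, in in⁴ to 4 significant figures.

I_x ≈ 169.8 in⁴

Decompose the section into non-overlapping parts with the origin at the bottom-left of its bounding rectangle.
Web: 0.7 × 10.4, A = 7.28 in², y = 5.2 in, Ī = 65.6171 in⁴.
Top flange (beyond web): 3.9 × 0.55, A = 2.145 in², y = 10.125 in, Ī = 0.0540719 in⁴.
Bottom flange (beyond web): 3.9 × 0.55, A = 2.145 in², y = 0.275 in, Ī = 0.0540719 in⁴.
By symmetry the centroid is at mid-height, ȳ = 5.2 in.
Transfer each piece to the horizontal centroidal axis using Ī + A·d² with d = y − 5.2:
  web: d = 0 in → contributes +65.6171 in⁴
  top flange (beyond web): d = 4.925 in → contributes +52.0824 in⁴
  bottom flange (beyond web): d = -4.925 in → contributes +52.0824 in⁴
Total I = 169.782 in⁴.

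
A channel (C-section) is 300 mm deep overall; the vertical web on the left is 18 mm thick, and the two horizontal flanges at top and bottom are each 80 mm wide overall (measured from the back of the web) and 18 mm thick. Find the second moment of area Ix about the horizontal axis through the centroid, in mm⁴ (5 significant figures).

Treat the section as a set of non-overlapping primitives; coordinates are from the bounding-box lower-left.
Web: 18 × 300, A = 5 400 mm², y = 150 mm, Ī = 40 500 000 mm⁴.
Top flange (beyond web): 62 × 18, A = 1 116 mm², y = 291 mm, Ī = 30 132 mm⁴.
Bottom flange (beyond web): 62 × 18, A = 1 116 mm², y = 9 mm, Ī = 30 132 mm⁴.
By symmetry the centroid is at mid-height, ȳ = 150 mm.
Transfer each piece to the horizontal axis through the centroid using Ī + A·d² with d = y − 150:
  web: d = 0 mm → contributes +40 500 000 mm⁴
  top flange (beyond web): d = 141 mm → contributes +22 217 328 mm⁴
  bottom flange (beyond web): d = -141 mm → contributes +22 217 328 mm⁴
Total I = 84 934 656 mm⁴.

Ix ≈ 8.4935 × 10⁷ mm⁴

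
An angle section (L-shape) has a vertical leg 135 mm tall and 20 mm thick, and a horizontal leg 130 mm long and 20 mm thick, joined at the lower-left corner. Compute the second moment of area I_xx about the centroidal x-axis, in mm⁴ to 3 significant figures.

Decompose the section into non-overlapping parts with the origin at the bottom-left of its bounding rectangle.
Vertical leg: 20 × 135, A = 2 700 mm², y = 67.5 mm, Ī = 4 100 625 mm⁴.
Horizontal leg (remainder): 110 × 20, A = 2 200 mm², y = 10 mm, Ī = 73 333 mm⁴.
Centroid: ȳ = ΣA·y / ΣA = 41.684 mm.
Transfer each piece to the centroidal x-axis using Ī + A·d² with d = y − 41.684:
  vertical leg: d = 25.816 mm → contributes +5 900 128 mm⁴
  horizontal leg (remainder): d = -31.684 mm → contributes +2 281 815 mm⁴
Total I = 8 181 943 mm⁴.

I_xx ≈ 8.18 × 10⁶ mm⁴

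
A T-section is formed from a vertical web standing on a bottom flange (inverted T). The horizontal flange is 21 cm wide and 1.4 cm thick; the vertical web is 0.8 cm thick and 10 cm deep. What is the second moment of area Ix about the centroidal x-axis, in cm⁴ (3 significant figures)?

Treat the section as a set of non-overlapping primitives; coordinates are from the bounding-box lower-left.
Flange: 21 × 1.4, A = 29.4 cm², y = 0.7 cm, Ī = 4.802 cm⁴.
Web: 0.8 × 10, A = 8 cm², y = 6.4 cm, Ī = 66.667 cm⁴.
Centroid: ȳ = ΣA·y / ΣA = 1.9193 cm.
Transfer each piece to the centroidal x-axis using Ī + A·d² with d = y − 1.9193:
  flange: d = -1.2193 cm → contributes +48.507 cm⁴
  web: d = 4.4807 cm → contributes +227.28 cm⁴
Total I = 275.79 cm⁴.

Ix ≈ 276 cm⁴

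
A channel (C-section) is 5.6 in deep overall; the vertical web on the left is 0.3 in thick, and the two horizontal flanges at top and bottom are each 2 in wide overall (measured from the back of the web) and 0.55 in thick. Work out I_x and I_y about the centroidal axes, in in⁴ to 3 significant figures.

Break the section into simple shapes (no overlaps), measuring from the bottom-left corner of the bounding box.
Web: 0.3 × 5.6, A = 1.68 in², y = 2.8 in, Ī = 4.3904 in⁴.
Top flange (beyond web): 1.7 × 0.55, A = 0.935 in², y = 5.325 in, Ī = 0.02357 in⁴.
Bottom flange (beyond web): 1.7 × 0.55, A = 0.935 in², y = 0.275 in, Ī = 0.02357 in⁴.
By symmetry the centroid is at mid-height, ȳ = 2.8 in.
Transfer each piece to the centroidal x-axis using Ī + A·d² with d = y − 2.8:
  web: d = 0 in → contributes +4.3904 in⁴
  top flange (beyond web): d = 2.525 in → contributes +5.9848 in⁴
  bottom flange (beyond web): d = -2.525 in → contributes +5.9848 in⁴
Total I = 16.36 in⁴.
For the y-axis: x̄ = 0.67676 in.
Repeating about the centroidal y-axis gives I_y = 1.3479 in⁴.

I_x ≈ 16.4 in⁴, I_y ≈ 1.35 in⁴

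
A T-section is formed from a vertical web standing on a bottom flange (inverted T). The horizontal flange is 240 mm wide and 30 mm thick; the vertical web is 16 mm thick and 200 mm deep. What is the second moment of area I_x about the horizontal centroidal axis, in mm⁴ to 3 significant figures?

Split into non-overlapping primitives; take the origin at the lower-left of the bounding box.
Flange: 240 × 30, A = 7 200 mm², y = 15 mm, Ī = 540 000 mm⁴.
Web: 16 × 200, A = 3 200 mm², y = 130 mm, Ī = 10 666 667 mm⁴.
Centroid: ȳ = ΣA·y / ΣA = 50.385 mm.
Transfer each piece to the horizontal centroidal axis using Ī + A·d² with d = y − 50.385:
  flange: d = -35.385 mm → contributes +9 554 911 mm⁴
  web: d = 79.615 mm → contributes +30 950 217 mm⁴
Total I = 40 505 128 mm⁴.

I_x ≈ 4.05 × 10⁷ mm⁴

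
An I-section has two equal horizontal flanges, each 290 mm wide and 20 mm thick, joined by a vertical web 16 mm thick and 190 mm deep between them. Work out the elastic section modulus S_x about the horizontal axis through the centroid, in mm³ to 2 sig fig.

Break the section into simple shapes (no overlaps), measuring from the bottom-left corner of the bounding box.
Bottom flange: 290 × 20, A = 5 800 mm², y = 10 mm, Ī = 193 333 mm⁴.
Web: 16 × 190, A = 3 040 mm², y = 115 mm, Ī = 9 145 333 mm⁴.
Top flange: 290 × 20, A = 5 800 mm², y = 220 mm, Ī = 193 333 mm⁴.
By symmetry the centroid is at mid-height, ȳ = 115 mm.
Transfer each piece to the horizontal axis through the centroid using Ī + A·d² with d = y − 115:
  bottom flange: d = -105 mm → contributes +64 138 333 mm⁴
  web: d = 0 mm → contributes +9 145 333 mm⁴
  top flange: d = 105 mm → contributes +64 138 333 mm⁴
Total I = 137 422 000 mm⁴.
Extreme fibre distance c = 115 mm; S = I/c = 1 194 974 mm³.

S_x ≈ 1.2 × 10⁶ mm³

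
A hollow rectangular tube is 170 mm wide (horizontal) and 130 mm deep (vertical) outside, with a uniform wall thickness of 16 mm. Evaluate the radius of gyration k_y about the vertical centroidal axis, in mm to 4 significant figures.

k_y ≈ 60.86 mm

Decompose the section into non-overlapping parts with the origin at the bottom-left of its bounding rectangle.
Outer rectangle: 170 × 130, A = 22 100 mm², x = 85 mm, Ī = 53 224 167 mm⁴.
Inner void (subtracted): 138 × 98, A = 13 524 mm², x = 85 mm, Ī = 21 462 588 mm⁴.
By symmetry the centroid is at mid-width, x̄ = 85 mm.
All pieces are centred on the vertical centroidal axis, so I = ΣĪ (holes subtracted) = 31 761 579 mm⁴.
Radius of gyration: k = √(I/A) = √(31 761 579 / 8 576) = 60.8567 mm.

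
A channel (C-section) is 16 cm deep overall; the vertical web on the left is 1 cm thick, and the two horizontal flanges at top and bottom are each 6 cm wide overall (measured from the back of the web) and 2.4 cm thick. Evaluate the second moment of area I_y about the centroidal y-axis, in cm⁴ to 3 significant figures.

Split into non-overlapping primitives; take the origin at the lower-left of the bounding box.
Web: 1 × 16, A = 16 cm², x = 0.5 cm, Ī = 1.3333 cm⁴.
Top flange (beyond web): 5 × 2.4, A = 12 cm², x = 3.5 cm, Ī = 25 cm⁴.
Bottom flange (beyond web): 5 × 2.4, A = 12 cm², x = 3.5 cm, Ī = 25 cm⁴.
Centroid: x̄ = ΣA·x / ΣA = 2.3 cm.
Transfer each piece to the centroidal y-axis using Ī + A·d² with d = x − 2.3:
  web: d = -1.8 cm → contributes +53.173 cm⁴
  top flange (beyond web): d = 1.2 cm → contributes +42.28 cm⁴
  bottom flange (beyond web): d = 1.2 cm → contributes +42.28 cm⁴
Total I = 137.73 cm⁴.

I_y ≈ 138 cm⁴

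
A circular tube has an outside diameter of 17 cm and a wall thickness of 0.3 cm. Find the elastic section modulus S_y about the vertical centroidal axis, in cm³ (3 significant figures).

S_y ≈ 64.6 cm³

Split into non-overlapping primitives; take the origin at the lower-left of the bounding box.
Outer circle: ⌀17, A = 226.98 cm², x = 8.5 cm, Ī = 4099.8 cm⁴.
Bore (subtracted): ⌀16.4, A = 211.24 cm², x = 8.5 cm, Ī = 3 551 cm⁴.
By symmetry the centroid is at mid-width, x̄ = 8.5 cm.
All pieces are centred on the vertical centroidal axis, so I = ΣĪ (holes subtracted) = 548.87 cm⁴.
Extreme fibre distance c = 8.5 cm; S = I/c = 64.573 cm³.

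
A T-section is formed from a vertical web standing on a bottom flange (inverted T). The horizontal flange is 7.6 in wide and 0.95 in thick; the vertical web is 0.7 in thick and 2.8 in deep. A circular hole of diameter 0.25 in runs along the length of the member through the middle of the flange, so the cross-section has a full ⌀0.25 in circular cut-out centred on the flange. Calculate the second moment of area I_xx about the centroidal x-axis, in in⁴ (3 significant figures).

Decompose the section into non-overlapping parts with the origin at the bottom-left of its bounding rectangle.
Flange: 7.6 × 0.95, A = 7.22 in², y = 0.475 in, Ī = 0.543 in⁴.
Web: 0.7 × 2.8, A = 1.96 in², y = 2.35 in, Ī = 1.2805 in⁴.
Hole (subtracted): ⌀0.25, A = 0.049087 in², y = 0.475 in, Ī = 0.00019175 in⁴.
Centroid: ȳ = ΣA·y / ΣA = 0.87748 in.
Transfer each piece to the centroidal x-axis using Ī + A·d² with d = y − 0.87748:
  flange: d = -0.40248 in → contributes +1.7126 in⁴
  web: d = 1.4725 in → contributes +5.5304 in⁴
  hole: d = -0.40248 in → contributes −0.0081434 in⁴
Total I = 7.2349 in⁴.

I_xx ≈ 7.23 in⁴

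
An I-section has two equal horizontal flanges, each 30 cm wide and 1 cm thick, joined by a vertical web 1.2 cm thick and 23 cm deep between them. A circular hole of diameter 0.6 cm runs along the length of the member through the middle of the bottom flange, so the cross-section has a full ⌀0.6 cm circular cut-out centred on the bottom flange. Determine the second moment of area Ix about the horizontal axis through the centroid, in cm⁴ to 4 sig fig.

Ix ≈ 9821 cm⁴

Decompose the section into non-overlapping parts with the origin at the bottom-left of its bounding rectangle.
Bottom flange: 30 × 1, A = 30 cm², y = 0.5 cm, Ī = 2.5 cm⁴.
Web: 1.2 × 23, A = 27.6 cm², y = 12.5 cm, Ī = 1216.7 cm⁴.
Top flange: 30 × 1, A = 30 cm², y = 24.5 cm, Ī = 2.5 cm⁴.
Hole (subtracted): ⌀0.6, A = 0.282743 cm², y = 0.5 cm, Ī = 0.00636173 cm⁴.
Centroid: ȳ = ΣA·y / ΣA = 12.5389 cm.
Transfer each piece to the horizontal axis through the centroid using Ī + A·d² with d = y − 12.5389:
  bottom flange: d = -12.0389 cm → contributes +4350.52 cm⁴
  web: d = -0.0388574 cm → contributes +1216.74 cm⁴
  top flange: d = 11.9611 cm → contributes +4294.57 cm⁴
  hole: d = -12.0389 cm → contributes −40.9855 cm⁴
Total I = 9820.85 cm⁴.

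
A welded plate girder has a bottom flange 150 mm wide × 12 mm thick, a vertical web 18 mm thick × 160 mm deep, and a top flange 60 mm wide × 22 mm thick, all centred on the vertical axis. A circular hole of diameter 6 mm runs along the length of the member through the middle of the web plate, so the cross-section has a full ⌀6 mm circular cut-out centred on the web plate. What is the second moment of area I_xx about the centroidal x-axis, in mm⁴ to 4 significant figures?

Decompose the section into non-overlapping parts with the origin at the bottom-left of its bounding rectangle.
Bottom plate: 150 × 12, A = 1 800 mm², y = 6 mm, Ī = 21 600 mm⁴.
Web plate: 18 × 160, A = 2 880 mm², y = 92 mm, Ī = 6 144 000 mm⁴.
Top plate: 60 × 22, A = 1 320 mm², y = 183 mm, Ī = 53 240 mm⁴.
Hole (subtracted): ⌀6, A = 28.2743 mm², y = 92 mm, Ī = 63.6173 mm⁴.
Centroid: ȳ = ΣA·y / ΣA = 86.1926 mm.
Transfer each piece to the centroidal x-axis using Ī + A·d² with d = y − 86.1926:
  bottom plate: d = -80.1926 mm → contributes +11 597 145 mm⁴
  web plate: d = 5.80737 mm → contributes +6 241 129 mm⁴
  top plate: d = 96.8074 mm → contributes +12 423 839 mm⁴
  hole: d = 5.80737 mm → contributes −1017.18 mm⁴
Total I = 30 261 097 mm⁴.

I_xx ≈ 3.026 × 10⁷ mm⁴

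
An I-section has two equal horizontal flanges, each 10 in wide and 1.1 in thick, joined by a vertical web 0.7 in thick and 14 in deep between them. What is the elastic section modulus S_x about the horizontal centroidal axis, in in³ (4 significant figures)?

Decompose the section into non-overlapping parts with the origin at the bottom-left of its bounding rectangle.
Bottom flange: 10 × 1.1, A = 11 in², y = 0.55 in, Ī = 1.10917 in⁴.
Web: 0.7 × 14, A = 9.8 in², y = 8.1 in, Ī = 160.067 in⁴.
Top flange: 10 × 1.1, A = 11 in², y = 15.65 in, Ī = 1.10917 in⁴.
By symmetry the centroid is at mid-height, ȳ = 8.1 in.
Transfer each piece to the horizontal centroidal axis using Ī + A·d² with d = y − 8.1:
  bottom flange: d = -7.55 in → contributes +628.137 in⁴
  web: d = 0 in → contributes +160.067 in⁴
  top flange: d = 7.55 in → contributes +628.137 in⁴
Total I = 1416.34 in⁴.
Extreme fibre distance c = 8.1 in; S = I/c = 174.857 in³.

S_x ≈ 174.9 in³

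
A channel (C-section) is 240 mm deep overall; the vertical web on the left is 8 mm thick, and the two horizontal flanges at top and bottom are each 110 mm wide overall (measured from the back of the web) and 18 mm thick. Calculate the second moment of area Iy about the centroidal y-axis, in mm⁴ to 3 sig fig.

Treat the section as a set of non-overlapping primitives; coordinates are from the bounding-box lower-left.
Web: 8 × 240, A = 1 920 mm², x = 4 mm, Ī = 10 240 mm⁴.
Top flange (beyond web): 102 × 18, A = 1 836 mm², x = 59 mm, Ī = 1 591 812 mm⁴.
Bottom flange (beyond web): 102 × 18, A = 1 836 mm², x = 59 mm, Ī = 1 591 812 mm⁴.
Centroid: x̄ = ΣA·x / ΣA = 40.116 mm.
Transfer each piece to the centroidal y-axis using Ī + A·d² with d = x − 40.116:
  web: d = -36.116 mm → contributes +2 514 605 mm⁴
  top flange (beyond web): d = 18.884 mm → contributes +2 246 548 mm⁴
  bottom flange (beyond web): d = 18.884 mm → contributes +2 246 548 mm⁴
Total I = 7 007 701 mm⁴.

Iy ≈ 7.01 × 10⁶ mm⁴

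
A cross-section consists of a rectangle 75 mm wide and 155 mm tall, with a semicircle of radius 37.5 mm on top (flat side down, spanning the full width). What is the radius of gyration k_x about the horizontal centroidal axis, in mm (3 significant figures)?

k_x ≈ 53.6 mm

Break the section into simple shapes (no overlaps), measuring from the bottom-left corner of the bounding box.
Rectangular body: 75 × 155, A = 11 625 mm², y = 77.5 mm, Ī = 23 274 219 mm⁴.
Semicircular cap: semicircle r = 37.5, A = 2208.9 mm², y = 170.92 mm, Ī = 217 049 mm⁴.
Centroid: ȳ = ΣA·y / ΣA = 92.416 mm.
Transfer each piece to the horizontal centroidal axis using Ī + A·d² with d = y − 92.416:
  rectangular body: d = -14.916 mm → contributes +25 860 670 mm⁴
  semicircular cap: d = 78.499 mm → contributes +13 828 827 mm⁴
Total I = 39 689 497 mm⁴.
Radius of gyration: k = √(I/A) = √(39 689 497 / 13 834) = 53.563 mm.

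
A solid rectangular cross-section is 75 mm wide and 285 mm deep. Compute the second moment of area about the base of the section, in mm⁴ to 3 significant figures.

I_base ≈ 5.79 × 10⁸ mm⁴

The section: 75 × 285, A = 21 375 mm², y = 142.5 mm, Ī = 144 682 031 mm⁴.
Transfer it to the bottom edge using Ī + A·d² with d = y − 0:
  the section: d = 142.5 mm → contributes +578 728 125 mm⁴
Total I = 578 728 125 mm⁴.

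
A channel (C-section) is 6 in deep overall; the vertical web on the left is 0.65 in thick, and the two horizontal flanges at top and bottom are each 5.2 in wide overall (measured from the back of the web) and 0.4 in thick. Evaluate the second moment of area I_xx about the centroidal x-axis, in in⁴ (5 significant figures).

Split into non-overlapping primitives; take the origin at the lower-left of the bounding box.
Web: 0.65 × 6, A = 3.9 in², y = 3 in, Ī = 11.7 in⁴.
Top flange (beyond web): 4.55 × 0.4, A = 1.82 in², y = 5.8 in, Ī = 0.02426667 in⁴.
Bottom flange (beyond web): 4.55 × 0.4, A = 1.82 in², y = 0.2 in, Ī = 0.02426667 in⁴.
By symmetry the centroid is at mid-height, ȳ = 3 in.
Transfer each piece to the centroidal x-axis using Ī + A·d² with d = y − 3:
  web: d = 0 in → contributes +11.7 in⁴
  top flange (beyond web): d = 2.8 in → contributes +14.29307 in⁴
  bottom flange (beyond web): d = -2.8 in → contributes +14.29307 in⁴
Total I = 40.28613 in⁴.

I_xx ≈ 40.286 in⁴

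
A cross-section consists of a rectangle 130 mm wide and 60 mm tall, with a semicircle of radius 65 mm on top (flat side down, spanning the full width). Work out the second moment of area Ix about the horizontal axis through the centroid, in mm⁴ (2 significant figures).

Ix ≈ 1.6 × 10⁷ mm⁴

Break the section into simple shapes (no overlaps), measuring from the bottom-left corner of the bounding box.
Rectangular body: 130 × 60, A = 7 800 mm², y = 30 mm, Ī = 2 340 000 mm⁴.
Semicircular cap: semicircle r = 65, A = 6 637 mm², y = 87.59 mm, Ī = 1 959 230 mm⁴.
Centroid: ȳ = ΣA·y / ΣA = 56.47 mm.
Transfer each piece to the horizontal axis through the centroid using Ī + A·d² with d = y − 56.47:
  rectangular body: d = -26.47 mm → contributes +7 806 430 mm⁴
  semicircular cap: d = 31.11 mm → contributes +8 383 915 mm⁴
Total I = 16 190 345 mm⁴.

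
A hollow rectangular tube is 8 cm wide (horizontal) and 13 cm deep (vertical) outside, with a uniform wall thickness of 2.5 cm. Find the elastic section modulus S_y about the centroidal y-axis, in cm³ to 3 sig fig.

S_y ≈ 134 cm³

Decompose the section into non-overlapping parts with the origin at the bottom-left of its bounding rectangle.
Outer rectangle: 8 × 13, A = 104 cm², x = 4 cm, Ī = 554.67 cm⁴.
Inner void (subtracted): 3 × 8, A = 24 cm², x = 4 cm, Ī = 18 cm⁴.
By symmetry the centroid is at mid-width, x̄ = 4 cm.
All pieces are centred on the centroidal y-axis, so I = ΣĪ (holes subtracted) = 536.67 cm⁴.
Extreme fibre distance c = 4 cm; S = I/c = 134.17 cm³.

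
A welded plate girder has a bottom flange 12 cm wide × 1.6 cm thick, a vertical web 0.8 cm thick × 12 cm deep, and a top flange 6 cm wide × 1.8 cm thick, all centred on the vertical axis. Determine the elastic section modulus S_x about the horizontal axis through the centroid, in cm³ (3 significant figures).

S_x ≈ 157 cm³

Break the section into simple shapes (no overlaps), measuring from the bottom-left corner of the bounding box.
Bottom plate: 12 × 1.6, A = 19.2 cm², y = 0.8 cm, Ī = 4.096 cm⁴.
Web plate: 0.8 × 12, A = 9.6 cm², y = 7.6 cm, Ī = 115.2 cm⁴.
Top plate: 6 × 1.8, A = 10.8 cm², y = 14.5 cm, Ī = 2.916 cm⁴.
Centroid: ȳ = ΣA·y / ΣA = 6.1848 cm.
Transfer each piece to the horizontal axis through the centroid using Ī + A·d² with d = y − 6.1848:
  bottom plate: d = -5.3848 cm → contributes +560.83 cm⁴
  web plate: d = 1.4152 cm → contributes +134.43 cm⁴
  top plate: d = 8.3152 cm → contributes +749.65 cm⁴
Total I = 1444.9 cm⁴.
Extreme fibre distance c = 9.2152 cm; S = I/c = 156.8 cm³.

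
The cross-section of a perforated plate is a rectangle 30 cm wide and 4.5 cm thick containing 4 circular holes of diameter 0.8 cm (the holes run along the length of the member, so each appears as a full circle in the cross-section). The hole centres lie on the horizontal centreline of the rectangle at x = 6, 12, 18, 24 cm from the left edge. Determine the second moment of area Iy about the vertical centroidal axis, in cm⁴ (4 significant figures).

Iy ≈ 1.003 × 10⁴ cm⁴

Decompose the section into non-overlapping parts with the origin at the bottom-left of its bounding rectangle.
Plate: 30 × 4.5, A = 135 cm², x = 15 cm, Ī = 10 125 cm⁴.
Hole 1 (subtracted): ⌀0.8, A = 0.502655 cm², x = 6 cm, Ī = 0.0201062 cm⁴.
Hole 2 (subtracted): ⌀0.8, A = 0.502655 cm², x = 12 cm, Ī = 0.0201062 cm⁴.
Hole 3 (subtracted): ⌀0.8, A = 0.502655 cm², x = 18 cm, Ī = 0.0201062 cm⁴.
Hole 4 (subtracted): ⌀0.8, A = 0.502655 cm², x = 24 cm, Ī = 0.0201062 cm⁴.
By symmetry the centroid is at mid-width, x̄ = 15 cm.
Transfer each piece to the vertical centroidal axis using Ī + A·d² with d = x − 15:
  plate: d = 0 cm → contributes +10 125 cm⁴
  hole 1: d = -9 cm → contributes −40.7351 cm⁴
  hole 2: d = -3 cm → contributes −4.544 cm⁴
  hole 3: d = 3 cm → contributes −4.544 cm⁴
  hole 4: d = 9 cm → contributes −40.7351 cm⁴
Total I = 10034.4 cm⁴.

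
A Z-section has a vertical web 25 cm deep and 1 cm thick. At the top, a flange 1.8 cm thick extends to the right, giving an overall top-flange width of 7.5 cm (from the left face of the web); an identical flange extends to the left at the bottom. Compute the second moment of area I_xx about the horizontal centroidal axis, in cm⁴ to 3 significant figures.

I_xx ≈ 4460 cm⁴

Break the section into simple shapes (no overlaps), measuring from the bottom-left corner of the bounding box.
Web: 1 × 25, A = 25 cm², y = 12.5 cm, Ī = 1302.1 cm⁴.
Top flange (beyond web): 6.5 × 1.8, A = 11.7 cm², y = 24.1 cm, Ī = 3.159 cm⁴.
Bottom flange (beyond web): 6.5 × 1.8, A = 11.7 cm², y = 0.9 cm, Ī = 3.159 cm⁴.
Centroid: ȳ = ΣA·y / ΣA = 12.5 cm.
Transfer each piece to the horizontal centroidal axis using Ī + A·d² with d = y − 12.5:
  web: d = 0 cm → contributes +1302.1 cm⁴
  top flange (beyond web): d = 11.6 cm → contributes +1577.5 cm⁴
  bottom flange (beyond web): d = -11.6 cm → contributes +1577.5 cm⁴
Total I = 4457.1 cm⁴.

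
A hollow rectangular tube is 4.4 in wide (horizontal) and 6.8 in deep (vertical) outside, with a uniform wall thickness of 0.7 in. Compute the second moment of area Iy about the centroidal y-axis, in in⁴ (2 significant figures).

Split into non-overlapping primitives; take the origin at the lower-left of the bounding box.
Outer rectangle: 4.4 × 6.8, A = 29.92 in², x = 2.2 in, Ī = 48.27 in⁴.
Inner void (subtracted): 3 × 5.4, A = 16.2 in², x = 2.2 in, Ī = 12.15 in⁴.
By symmetry the centroid is at mid-width, x̄ = 2.2 in.
All pieces are centred on the centroidal y-axis, so I = ΣĪ (holes subtracted) = 36.12 in⁴.

Iy ≈ 36 in⁴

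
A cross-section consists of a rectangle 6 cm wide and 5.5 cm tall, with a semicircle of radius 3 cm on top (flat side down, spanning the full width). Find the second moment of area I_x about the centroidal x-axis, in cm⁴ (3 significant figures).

I_x ≈ 252 cm⁴

Treat the section as a set of non-overlapping primitives; coordinates are from the bounding-box lower-left.
Rectangular body: 6 × 5.5, A = 33 cm², y = 2.75 cm, Ī = 83.188 cm⁴.
Semicircular cap: semicircle r = 3, A = 14.137 cm², y = 6.7732 cm, Ī = 8.8903 cm⁴.
Centroid: ȳ = ΣA·y / ΣA = 3.9566 cm.
Transfer each piece to the centroidal x-axis using Ī + A·d² with d = y − 3.9566:
  rectangular body: d = -1.2066 cm → contributes +131.23 cm⁴
  semicircular cap: d = 2.8166 cm → contributes +121.04 cm⁴
Total I = 252.28 cm⁴.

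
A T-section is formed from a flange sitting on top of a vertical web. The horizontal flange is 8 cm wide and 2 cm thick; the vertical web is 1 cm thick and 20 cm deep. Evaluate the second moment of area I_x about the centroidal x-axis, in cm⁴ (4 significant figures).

Treat the section as a set of non-overlapping primitives; coordinates are from the bounding-box lower-left.
Flange: 8 × 2, A = 16 cm², y = 21 cm, Ī = 5.33333 cm⁴.
Web: 1 × 20, A = 20 cm², y = 10 cm, Ī = 666.667 cm⁴.
Centroid: ȳ = ΣA·y / ΣA = 14.8889 cm.
Transfer each piece to the centroidal x-axis using Ī + A·d² with d = y − 14.8889:
  flange: d = 6.11111 cm → contributes +602.864 cm⁴
  web: d = -4.88889 cm → contributes +1144.69 cm⁴
Total I = 1747.56 cm⁴.

I_x ≈ 1748 cm⁴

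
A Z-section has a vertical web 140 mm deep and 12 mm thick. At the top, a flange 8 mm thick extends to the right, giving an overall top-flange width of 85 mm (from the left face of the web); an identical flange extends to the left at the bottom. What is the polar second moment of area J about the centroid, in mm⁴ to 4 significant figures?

J ≈ 1.049 × 10⁷ mm⁴

Decompose the section into non-overlapping parts with the origin at the bottom-left of its bounding rectangle.
Web: 12 × 140, A = 1 680 mm², y = 70 mm, Ī = 2 744 000 mm⁴.
Top flange (beyond web): 73 × 8, A = 584 mm², y = 136 mm, Ī = 3114.67 mm⁴.
Bottom flange (beyond web): 73 × 8, A = 584 mm², y = 4 mm, Ī = 3114.67 mm⁴.
Centroid: ȳ = ΣA·y / ΣA = 70 mm.
Transfer each piece to the centroidal x-axis using Ī + A·d² with d = y − 70:
  web: d = 0 mm → contributes +2 744 000 mm⁴
  top flange (beyond web): d = 66 mm → contributes +2 547 019 mm⁴
  bottom flange (beyond web): d = -66 mm → contributes +2 547 019 mm⁴
Total I = 7 838 037 mm⁴.
For the y-axis: x̄ = 79 mm.
Repeating about the centroidal y-axis gives I_y = 2 648 549 mm⁴.
Polar second moment: J = I_x + I_y = 10 486 587 mm⁴.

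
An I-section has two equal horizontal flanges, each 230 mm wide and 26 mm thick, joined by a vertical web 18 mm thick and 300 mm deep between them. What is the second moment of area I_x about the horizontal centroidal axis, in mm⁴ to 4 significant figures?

Treat the section as a set of non-overlapping primitives; coordinates are from the bounding-box lower-left.
Bottom flange: 230 × 26, A = 5 980 mm², y = 13 mm, Ī = 336 873 mm⁴.
Web: 18 × 300, A = 5 400 mm², y = 176 mm, Ī = 40 500 000 mm⁴.
Top flange: 230 × 26, A = 5 980 mm², y = 339 mm, Ī = 336 873 mm⁴.
By symmetry the centroid is at mid-height, ȳ = 176 mm.
Transfer each piece to the horizontal centroidal axis using Ī + A·d² with d = y − 176:
  bottom flange: d = -163 mm → contributes +159 219 493 mm⁴
  web: d = 0 mm → contributes +40 500 000 mm⁴
  top flange: d = 163 mm → contributes +159 219 493 mm⁴
Total I = 358 938 987 mm⁴.

I_x ≈ 3.589 × 10⁸ mm⁴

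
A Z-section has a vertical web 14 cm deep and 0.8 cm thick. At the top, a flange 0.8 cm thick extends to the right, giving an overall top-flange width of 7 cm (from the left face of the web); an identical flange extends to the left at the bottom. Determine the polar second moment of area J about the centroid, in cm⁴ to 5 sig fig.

J ≈ 769.47 cm⁴

Decompose the section into non-overlapping parts with the origin at the bottom-left of its bounding rectangle.
Web: 0.8 × 14, A = 11.2 cm², y = 7 cm, Ī = 182.9333 cm⁴.
Top flange (beyond web): 6.2 × 0.8, A = 4.96 cm², y = 13.6 cm, Ī = 0.2645333 cm⁴.
Bottom flange (beyond web): 6.2 × 0.8, A = 4.96 cm², y = 0.4 cm, Ī = 0.2645333 cm⁴.
Centroid: ȳ = ΣA·y / ΣA = 7 cm.
Transfer each piece to the centroidal x-axis using Ī + A·d² with d = y − 7:
  web: d = 0 cm → contributes +182.9333 cm⁴
  top flange (beyond web): d = 6.6 cm → contributes +216.3221 cm⁴
  bottom flange (beyond web): d = -6.6 cm → contributes +216.3221 cm⁴
Total I = 615.5776 cm⁴.
For the y-axis: x̄ = 6.6 cm.
Repeating about the centroidal y-axis gives I_y = 153.8944 cm⁴.
Polar second moment: J = I_x + I_y = 769.472 cm⁴.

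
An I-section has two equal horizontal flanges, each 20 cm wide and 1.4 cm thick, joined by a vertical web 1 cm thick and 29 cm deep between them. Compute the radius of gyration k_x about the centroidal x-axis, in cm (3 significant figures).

Break the section into simple shapes (no overlaps), measuring from the bottom-left corner of the bounding box.
Bottom flange: 20 × 1.4, A = 28 cm², y = 0.7 cm, Ī = 4.5733 cm⁴.
Web: 1 × 29, A = 29 cm², y = 15.9 cm, Ī = 2032.4 cm⁴.
Top flange: 20 × 1.4, A = 28 cm², y = 31.1 cm, Ī = 4.5733 cm⁴.
By symmetry the centroid is at mid-height, ȳ = 15.9 cm.
Transfer each piece to the centroidal x-axis using Ī + A·d² with d = y − 15.9:
  bottom flange: d = -15.2 cm → contributes +6473.7 cm⁴
  web: d = 0 cm → contributes +2032.4 cm⁴
  top flange: d = 15.2 cm → contributes +6473.7 cm⁴
Total I = 14 980 cm⁴.
Radius of gyration: k = √(I/A) = √(14 980 / 85) = 13.275 cm.

k_x ≈ 13.3 cm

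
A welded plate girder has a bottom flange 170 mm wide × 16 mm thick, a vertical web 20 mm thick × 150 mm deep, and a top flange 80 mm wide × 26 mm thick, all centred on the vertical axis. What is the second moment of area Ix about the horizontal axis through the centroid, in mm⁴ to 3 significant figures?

Split into non-overlapping primitives; take the origin at the lower-left of the bounding box.
Bottom plate: 170 × 16, A = 2 720 mm², y = 8 mm, Ī = 58 027 mm⁴.
Web plate: 20 × 150, A = 3 000 mm², y = 91 mm, Ī = 5 625 000 mm⁴.
Top plate: 80 × 26, A = 2 080 mm², y = 179 mm, Ī = 117 173 mm⁴.
Centroid: ȳ = ΣA·y / ΣA = 85.523 mm.
Transfer each piece to the horizontal axis through the centroid using Ī + A·d² with d = y − 85.523:
  bottom plate: d = -77.523 mm → contributes +16 404 757 mm⁴
  web plate: d = 5.4769 mm → contributes +5 714 990 mm⁴
  top plate: d = 93.477 mm → contributes +18 292 078 mm⁴
Total I = 40 411 826 mm⁴.

Ix ≈ 4.04 × 10⁷ mm⁴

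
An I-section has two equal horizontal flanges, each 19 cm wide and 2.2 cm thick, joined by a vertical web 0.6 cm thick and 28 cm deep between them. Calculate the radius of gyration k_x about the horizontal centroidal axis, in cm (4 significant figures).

Treat the section as a set of non-overlapping primitives; coordinates are from the bounding-box lower-left.
Bottom flange: 19 × 2.2, A = 41.8 cm², y = 1.1 cm, Ī = 16.8593 cm⁴.
Web: 0.6 × 28, A = 16.8 cm², y = 16.2 cm, Ī = 1097.6 cm⁴.
Top flange: 19 × 2.2, A = 41.8 cm², y = 31.3 cm, Ī = 16.8593 cm⁴.
By symmetry the centroid is at mid-height, ȳ = 16.2 cm.
Transfer each piece to the horizontal centroidal axis using Ī + A·d² with d = y − 16.2:
  bottom flange: d = -15.1 cm → contributes +9547.68 cm⁴
  web: d = 0 cm → contributes +1097.6 cm⁴
  top flange: d = 15.1 cm → contributes +9547.68 cm⁴
Total I = 20 193 cm⁴.
Radius of gyration: k = √(I/A) = √(20 193 / 100.4) = 14.1819 cm.

k_x ≈ 14.18 cm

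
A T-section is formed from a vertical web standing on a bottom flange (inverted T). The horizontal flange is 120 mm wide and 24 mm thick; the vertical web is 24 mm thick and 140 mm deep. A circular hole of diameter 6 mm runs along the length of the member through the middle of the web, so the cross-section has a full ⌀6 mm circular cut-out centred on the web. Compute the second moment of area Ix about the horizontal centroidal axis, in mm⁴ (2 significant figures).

Treat the section as a set of non-overlapping primitives; coordinates are from the bounding-box lower-left.
Flange: 120 × 24, A = 2 880 mm², y = 12 mm, Ī = 138 240 mm⁴.
Web: 24 × 140, A = 3 360 mm², y = 94 mm, Ī = 5 488 000 mm⁴.
Hole (subtracted): ⌀6, A = 28.27 mm², y = 94 mm, Ī = 63.62 mm⁴.
Centroid: ȳ = ΣA·y / ΣA = 55.98 mm.
Transfer each piece to the horizontal centroidal axis using Ī + A·d² with d = y − 55.98:
  flange: d = -43.98 mm → contributes +5 709 252 mm⁴
  web: d = 38.02 mm → contributes +10 344 545 mm⁴
  hole: d = 38.02 mm → contributes −40 931 mm⁴
Total I = 16 012 866 mm⁴.

Ix ≈ 1.6 × 10⁷ mm⁴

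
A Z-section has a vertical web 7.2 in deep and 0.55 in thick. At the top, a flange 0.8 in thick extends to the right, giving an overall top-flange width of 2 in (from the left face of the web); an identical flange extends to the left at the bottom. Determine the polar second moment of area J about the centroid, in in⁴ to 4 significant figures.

Decompose the section into non-overlapping parts with the origin at the bottom-left of its bounding rectangle.
Web: 0.55 × 7.2, A = 3.96 in², y = 3.6 in, Ī = 17.1072 in⁴.
Top flange (beyond web): 1.45 × 0.8, A = 1.16 in², y = 6.8 in, Ī = 0.0618667 in⁴.
Bottom flange (beyond web): 1.45 × 0.8, A = 1.16 in², y = 0.4 in, Ī = 0.0618667 in⁴.
Centroid: ȳ = ΣA·y / ΣA = 3.6 in.
Transfer each piece to the centroidal x-axis using Ī + A·d² with d = y − 3.6:
  web: d = 0 in → contributes +17.1072 in⁴
  top flange (beyond web): d = 3.2 in → contributes +11.9403 in⁴
  bottom flange (beyond web): d = -3.2 in → contributes +11.9403 in⁴
Total I = 40.9877 in⁴.
For the y-axis: x̄ = 1.725 in.
Repeating about the centroidal y-axis gives I_y = 2.82631 in⁴.
Polar second moment: J = I_x + I_y = 43.814 in⁴.

J ≈ 43.81 in⁴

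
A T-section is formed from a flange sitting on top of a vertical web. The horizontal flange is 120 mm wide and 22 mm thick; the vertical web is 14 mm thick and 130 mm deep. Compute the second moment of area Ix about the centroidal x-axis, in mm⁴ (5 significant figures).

Split into non-overlapping primitives; take the origin at the lower-left of the bounding box.
Flange: 120 × 22, A = 2 640 mm², y = 141 mm, Ī = 106 480 mm⁴.
Web: 14 × 130, A = 1 820 mm², y = 65 mm, Ī = 2 563 167 mm⁴.
Centroid: ȳ = ΣA·y / ΣA = 109.9865 mm.
Transfer each piece to the centroidal x-axis using Ī + A·d² with d = y − 109.9865:
  flange: d = 31.01345 mm → contributes +2 645 722 mm⁴
  web: d = -44.98655 mm → contributes +6 246 463 mm⁴
Total I = 8 892 186 mm⁴.

Ix ≈ 8.8922 × 10⁶ mm⁴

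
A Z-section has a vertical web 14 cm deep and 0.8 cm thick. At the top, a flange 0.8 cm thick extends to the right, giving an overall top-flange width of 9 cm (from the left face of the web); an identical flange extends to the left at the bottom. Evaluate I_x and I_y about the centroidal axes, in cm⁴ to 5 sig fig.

I_x ≈ 755.14 cm⁴, I_y ≈ 339.79 cm⁴

Treat the section as a set of non-overlapping primitives; coordinates are from the bounding-box lower-left.
Web: 0.8 × 14, A = 11.2 cm², y = 7 cm, Ī = 182.9333 cm⁴.
Top flange (beyond web): 8.2 × 0.8, A = 6.56 cm², y = 13.6 cm, Ī = 0.3498667 cm⁴.
Bottom flange (beyond web): 8.2 × 0.8, A = 6.56 cm², y = 0.4 cm, Ī = 0.3498667 cm⁴.
Centroid: ȳ = ΣA·y / ΣA = 7 cm.
Transfer each piece to the centroidal x-axis using Ī + A·d² with d = y − 7:
  web: d = 0 cm → contributes +182.9333 cm⁴
  top flange (beyond web): d = 6.6 cm → contributes +286.1035 cm⁴
  bottom flange (beyond web): d = -6.6 cm → contributes +286.1035 cm⁴
Total I = 755.1403 cm⁴.
For the y-axis: x̄ = 8.6 cm.
Repeating about the centroidal y-axis gives I_y = 339.7931 cm⁴.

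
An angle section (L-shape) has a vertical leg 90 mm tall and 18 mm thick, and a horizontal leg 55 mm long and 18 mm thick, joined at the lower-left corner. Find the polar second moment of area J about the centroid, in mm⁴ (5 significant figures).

Treat the section as a set of non-overlapping primitives; coordinates are from the bounding-box lower-left.
Vertical leg: 18 × 90, A = 1 620 mm², y = 45 mm, Ī = 1 093 500 mm⁴.
Horizontal leg (remainder): 37 × 18, A = 666 mm², y = 9 mm, Ī = 17 982 mm⁴.
Centroid: ȳ = ΣA·y / ΣA = 34.51181 mm.
Transfer each piece to the centroidal x-axis using Ī + A·d² with d = y − 34.51181:
  vertical leg: d = 10.48819 mm → contributes +1 271 703 mm⁴
  horizontal leg (remainder): d = -25.51181 mm → contributes +451449.8 mm⁴
Total I = 1 723 153 mm⁴.
For the y-axis: x̄ = 17.01181 mm.
Repeating about the centroidal y-axis gives I_y = 476645.7 mm⁴.
Polar second moment: J = I_x + I_y = 2 199 799 mm⁴.

J ≈ 2.1998 × 10⁶ mm⁴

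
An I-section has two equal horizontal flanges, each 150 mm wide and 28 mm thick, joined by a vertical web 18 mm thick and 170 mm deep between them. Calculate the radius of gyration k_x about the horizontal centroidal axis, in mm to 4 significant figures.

k_x ≈ 88.74 mm

Decompose the section into non-overlapping parts with the origin at the bottom-left of its bounding rectangle.
Bottom flange: 150 × 28, A = 4 200 mm², y = 14 mm, Ī = 274 400 mm⁴.
Web: 18 × 170, A = 3 060 mm², y = 113 mm, Ī = 7 369 500 mm⁴.
Top flange: 150 × 28, A = 4 200 mm², y = 212 mm, Ī = 274 400 mm⁴.
By symmetry the centroid is at mid-height, ȳ = 113 mm.
Transfer each piece to the horizontal centroidal axis using Ī + A·d² with d = y − 113:
  bottom flange: d = -99 mm → contributes +41 438 600 mm⁴
  web: d = 0 mm → contributes +7 369 500 mm⁴
  top flange: d = 99 mm → contributes +41 438 600 mm⁴
Total I = 90 246 700 mm⁴.
Radius of gyration: k = √(I/A) = √(90 246 700 / 11 460) = 88.7408 mm.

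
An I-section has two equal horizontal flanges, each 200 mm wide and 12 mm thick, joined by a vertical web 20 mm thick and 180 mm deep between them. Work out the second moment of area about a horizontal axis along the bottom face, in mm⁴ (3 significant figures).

I_base ≈ 1.41 × 10⁸ mm⁴

Decompose the section into non-overlapping parts with the origin at the bottom-left of its bounding rectangle.
Bottom flange: 200 × 12, A = 2 400 mm², y = 6 mm, Ī = 28 800 mm⁴.
Web: 20 × 180, A = 3 600 mm², y = 102 mm, Ī = 9 720 000 mm⁴.
Top flange: 200 × 12, A = 2 400 mm², y = 198 mm, Ī = 28 800 mm⁴.
Transfer each piece to the base of the section using Ī + A·d² with d = y − 0:
  bottom flange: d = 6 mm → contributes +115 200 mm⁴
  web: d = 102 mm → contributes +47 174 400 mm⁴
  top flange: d = 198 mm → contributes +94 118 400 mm⁴
Total I = 141 408 000 mm⁴.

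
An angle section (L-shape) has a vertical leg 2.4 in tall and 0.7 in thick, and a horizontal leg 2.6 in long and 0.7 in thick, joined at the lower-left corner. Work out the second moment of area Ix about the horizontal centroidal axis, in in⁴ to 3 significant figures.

Ix ≈ 1.40 in⁴

Decompose the section into non-overlapping parts with the origin at the bottom-left of its bounding rectangle.
Vertical leg: 0.7 × 2.4, A = 1.68 in², y = 1.2 in, Ī = 0.8064 in⁴.
Horizontal leg (remainder): 1.9 × 0.7, A = 1.33 in², y = 0.35 in, Ī = 0.054308 in⁴.
Centroid: ȳ = ΣA·y / ΣA = 0.82442 in.
Transfer each piece to the horizontal centroidal axis using Ī + A·d² with d = y − 0.82442:
  vertical leg: d = 0.37558 in → contributes +1.0434 in⁴
  horizontal leg (remainder): d = -0.47442 in → contributes +0.35366 in⁴
Total I = 1.397 in⁴.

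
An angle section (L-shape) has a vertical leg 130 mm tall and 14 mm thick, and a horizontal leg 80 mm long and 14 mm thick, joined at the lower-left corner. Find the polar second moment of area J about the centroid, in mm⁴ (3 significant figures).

J ≈ 5.99 × 10⁶ mm⁴

Treat the section as a set of non-overlapping primitives; coordinates are from the bounding-box lower-left.
Vertical leg: 14 × 130, A = 1 820 mm², y = 65 mm, Ī = 2 563 167 mm⁴.
Horizontal leg (remainder): 66 × 14, A = 924 mm², y = 7 mm, Ī = 15 092 mm⁴.
Centroid: ȳ = ΣA·y / ΣA = 45.469 mm.
Transfer each piece to the centroidal x-axis using Ī + A·d² with d = y − 45.469:
  vertical leg: d = 19.531 mm → contributes +3 257 396 mm⁴
  horizontal leg (remainder): d = -38.469 mm → contributes +1 382 514 mm⁴
Total I = 4 639 910 mm⁴.
For the y-axis: x̄ = 20.469 mm.
Repeating about the centroidal y-axis gives I_y = 1 345 710 mm⁴.
Polar second moment: J = I_x + I_y = 5 985 620 mm⁴.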